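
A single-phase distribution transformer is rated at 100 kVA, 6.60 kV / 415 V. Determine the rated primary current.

I_p ≈ 15.2 A

I_p = S/V_p = 100000/6600 = 15.2 A.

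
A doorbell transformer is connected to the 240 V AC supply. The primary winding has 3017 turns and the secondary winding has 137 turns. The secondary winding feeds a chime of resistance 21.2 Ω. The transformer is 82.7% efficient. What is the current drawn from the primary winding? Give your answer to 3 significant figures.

V_s = 240 × 137/3017 = 10.898 V.
I_s = V_s/R = 10.898/21.2 = 0.51407 A.
P_out = V_s I_s = 10.898 × 0.51407 = 5.6024 W.
P_in = P_out/η = 5.6024/0.827 = 6.7744 W.
I_p = P_in/V_p = 6.7744/240 = 0.0282 A.

I_p ≈ 0.0282 A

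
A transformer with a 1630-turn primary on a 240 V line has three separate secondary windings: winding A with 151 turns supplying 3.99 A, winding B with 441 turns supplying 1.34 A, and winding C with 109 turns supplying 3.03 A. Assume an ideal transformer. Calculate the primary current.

I_p ≈ 0.935 A

V_A = 240 × 151/1630 = 22.233 V; V_B = 240 × 441/1630 = 64.933 V; V_C = 240 × 109/1630 = 16.049 V.
P_out = V_A I_A + V_B I_B + V_C I_C = 22.233×3.99 + 64.933×1.34 + 16.049×3.03 = 88.710 + 87.010 + 48.629 = 224.35 W.
Ideal ⇒ P_in = P_out, so I_p = P_out/V_p = 224.35/240 = 0.935 A.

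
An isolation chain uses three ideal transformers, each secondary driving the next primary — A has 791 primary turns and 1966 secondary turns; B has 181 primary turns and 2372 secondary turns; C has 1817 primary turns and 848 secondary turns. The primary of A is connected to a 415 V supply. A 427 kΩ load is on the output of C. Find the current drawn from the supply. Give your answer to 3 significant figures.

Secondary of A: V = 415.00 × 1966/791 = 1031.5 V.
Secondary of B: V = 1031.5 × 2372/181 = 13517 V.
Secondary of C: V = 13517 × 848/1817 = 6308.6 V.
I_load = 6308.6/427000 = 0.014774 A, so P_out = 6308.6 × 0.014774 = 93.204 W.
All ideal ⇒ P_in = P_out, so I_supply = 93.204/415 = 0.225 A.

I_supply ≈ 0.225 A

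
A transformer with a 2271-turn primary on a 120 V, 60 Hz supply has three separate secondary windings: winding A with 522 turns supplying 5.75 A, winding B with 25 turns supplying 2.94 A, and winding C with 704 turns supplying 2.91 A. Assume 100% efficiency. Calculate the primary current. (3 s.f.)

V_A = 120 × 522/2271 = 27.583 V; V_B = 120 × 25/2271 = 1.3210 V; V_C = 120 × 704/2271 = 37.199 V.
P_out = V_A I_A + V_B I_B + V_C I_C = 27.583×5.75 + 1.3210×2.94 + 37.199×2.91 = 158.60 + 3.8838 + 108.25 = 270.73 W.
Ideal ⇒ P_in = P_out, so I_p = P_out/V_p = 270.73/120 = 2.26 A.

I_p ≈ 2.26 A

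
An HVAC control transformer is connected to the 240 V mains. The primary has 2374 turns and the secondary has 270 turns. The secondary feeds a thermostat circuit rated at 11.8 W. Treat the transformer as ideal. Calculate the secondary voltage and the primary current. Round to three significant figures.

V_s = V_p × N_s/N_p = 240 × 270/2374 = 27.296 V.
I_s = P/V_s = 11.8/27.296 = 0.43230 A.
I_p = I_s × N_s/N_p = 0.43230 × 270/2374 = 0.0492 A.

V_s ≈ 27.3 V, I_p ≈ 0.0492 A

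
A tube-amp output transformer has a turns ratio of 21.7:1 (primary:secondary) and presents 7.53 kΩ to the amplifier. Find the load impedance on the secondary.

Z_s ≈ 16.0 Ω

Z_s = Z_p/(N_p/N_s)² = 7530/21.7² = 16.0 Ω.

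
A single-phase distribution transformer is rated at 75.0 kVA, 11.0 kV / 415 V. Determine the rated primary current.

I_p ≈ 6.82 A

I_p = S/V_p = 75000/11000 = 6.82 A.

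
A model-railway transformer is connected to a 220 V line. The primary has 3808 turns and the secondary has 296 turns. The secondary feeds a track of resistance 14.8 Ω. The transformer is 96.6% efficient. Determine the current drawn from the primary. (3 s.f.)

V_s = 220 × 296/3808 = 17.101 V.
I_s = V_s/R = 17.101/14.8 = 1.1555 A.
P_out = V_s I_s = 17.101 × 1.1555 = 19.759 W.
P_in = P_out/η = 19.759/0.966 = 20.455 W.
I_p = P_in/V_p = 20.455/220 = 0.0930 A.

I_p ≈ 0.0930 A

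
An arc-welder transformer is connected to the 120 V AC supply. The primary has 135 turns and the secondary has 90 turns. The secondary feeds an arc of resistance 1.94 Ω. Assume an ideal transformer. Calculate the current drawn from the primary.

I_p ≈ 27.5 A

V_s = V_p × N_s/N_p = 120 × 90/135 = 80.000 V.
I_s = V_s/R = 80.000/1.94 = 41.237 A.
For an ideal transformer I_p N_p = I_s N_s, so I_p = 41.237 × 90/135 = 27.5 A.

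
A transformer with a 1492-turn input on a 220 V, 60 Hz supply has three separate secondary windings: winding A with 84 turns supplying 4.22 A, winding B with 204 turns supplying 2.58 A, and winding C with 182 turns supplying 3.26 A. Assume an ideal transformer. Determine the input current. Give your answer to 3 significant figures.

I_in ≈ 0.988 A

V_A = 220 × 84/1492 = 12.386 V; V_B = 220 × 204/1492 = 30.080 V; V_C = 220 × 182/1492 = 26.836 V.
P_out = V_A I_A + V_B I_B + V_C I_C = 12.386×4.22 + 30.080×2.58 + 26.836×3.26 = 52.269 + 77.608 + 87.487 = 217.36 W.
Ideal ⇒ P_in = P_out, so I_in = P_out/V_in = 217.36/220 = 0.988 A.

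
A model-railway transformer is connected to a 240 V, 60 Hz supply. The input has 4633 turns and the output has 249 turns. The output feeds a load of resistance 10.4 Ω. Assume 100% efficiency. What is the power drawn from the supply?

P ≈ 16.0 W

V_out = V_in × N_out/N_in = 240 × 249/4633 = 12.899 V.
I_out = V_out/R = 12.899/10.4 = 1.2403 A.
I_in = I_out × N_out/N_in = 1.2403 × 249/4633 = 0.066658 A.
P = V_in I_in = 240 × 0.066658 = 16.0 W.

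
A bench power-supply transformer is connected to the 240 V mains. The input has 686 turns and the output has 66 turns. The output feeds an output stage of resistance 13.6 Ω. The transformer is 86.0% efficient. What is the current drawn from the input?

I_in ≈ 0.190 A

V_out = 240 × 66/686 = 23.090 V.
I_out = V_out/R = 23.090/13.6 = 1.6978 A.
P_out = V_out I_out = 23.090 × 1.6978 = 39.203 W.
P_in = P_out/η = 39.203/0.860 = 45.585 W.
I_in = P_in/V_in = 45.585/240 = 0.190 A.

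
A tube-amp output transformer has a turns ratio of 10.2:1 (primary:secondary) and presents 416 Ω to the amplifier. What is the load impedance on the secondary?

Z_s = Z_p/(N_p/N_s)² = 416/10.2² = 4.00 Ω.

Z_s ≈ 4.00 Ω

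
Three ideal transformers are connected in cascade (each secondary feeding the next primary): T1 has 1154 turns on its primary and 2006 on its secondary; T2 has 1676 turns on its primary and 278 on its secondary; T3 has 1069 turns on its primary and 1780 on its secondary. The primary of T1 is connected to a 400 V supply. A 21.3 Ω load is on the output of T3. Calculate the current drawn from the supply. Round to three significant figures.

I_supply ≈ 4.33 A

Secondary of T1: V = 400.00 × 2006/1154 = 695.32 V.
Secondary of T2: V = 695.32 × 278/1676 = 115.33 V.
Secondary of T3: V = 115.33 × 1780/1069 = 192.04 V.
I_load = 192.04/21.3 = 9.0161 A, so P_out = 192.04 × 9.0161 = 1731.5 W.
All ideal ⇒ P_in = P_out, so I_supply = 1731.5/400 = 4.33 A.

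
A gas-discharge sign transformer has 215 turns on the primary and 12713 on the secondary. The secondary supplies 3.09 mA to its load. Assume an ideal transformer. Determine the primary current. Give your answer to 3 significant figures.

For an ideal transformer I_p/I_s = N_s/N_p, so I_p = 0.00309 × 12713/215 = 0.183 A.

I_p ≈ 0.183 A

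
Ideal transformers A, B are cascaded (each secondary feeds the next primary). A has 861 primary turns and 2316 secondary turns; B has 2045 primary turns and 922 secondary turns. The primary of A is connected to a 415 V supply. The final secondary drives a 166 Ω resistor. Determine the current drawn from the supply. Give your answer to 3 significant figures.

After A: V = 415.00 × 2316/861 = 1116.3 V.
After B: V = 1116.3 × 922/2045 = 503.29 V.
I_load = 503.29/166 = 3.0319 A, so P_out = 503.29 × 3.0319 = 1525.9 W.
All ideal ⇒ P_in = P_out, so I_supply = 1525.9/415 = 3.68 A.

I_supply ≈ 3.68 A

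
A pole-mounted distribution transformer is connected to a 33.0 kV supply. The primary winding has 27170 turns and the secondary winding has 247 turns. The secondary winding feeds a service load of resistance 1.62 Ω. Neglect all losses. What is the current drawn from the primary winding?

V_s = V_p × N_s/N_p = 33000 × 247/27170 = 300.00 V.
I_s = V_s/R = 300.00/1.62 = 185.19 A.
For an ideal transformer I_p N_p = I_s N_s, so I_p = 185.19 × 247/27170 = 1.68 A.

I_p ≈ 1.68 A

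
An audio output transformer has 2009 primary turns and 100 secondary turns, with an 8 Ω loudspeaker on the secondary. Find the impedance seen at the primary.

Z_p = (N_p/N_s)² × Z_s = (2009/100)² × 8 = 3230 Ω.

Z_p ≈ 3230 Ω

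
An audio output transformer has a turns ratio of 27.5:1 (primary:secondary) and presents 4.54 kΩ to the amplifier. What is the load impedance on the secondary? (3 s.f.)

Z_s ≈ 6.00 Ω

Z_s = Z_p/(N_p/N_s)² = 4540/27.5² = 6.00 Ω.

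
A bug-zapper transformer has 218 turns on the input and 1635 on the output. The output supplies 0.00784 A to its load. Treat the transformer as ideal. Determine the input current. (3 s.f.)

For an ideal transformer I_in/I_out = N_out/N_in, so I_in = 0.00784 × 1635/218 = 0.0588 A.

I_in ≈ 0.0588 A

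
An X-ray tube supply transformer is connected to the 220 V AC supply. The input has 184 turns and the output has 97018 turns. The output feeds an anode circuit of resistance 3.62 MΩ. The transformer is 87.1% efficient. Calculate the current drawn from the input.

I_in ≈ 19.4 A

V_out = 220 × 97018/184 = 116000 V.
I_out = V_out/R = 116000/(3.62×10^6) = 0.032044 A.
P_out = V_out I_out = 116000 × 0.032044 = 3717.1 W.
P_in = P_out/η = 3717.1/0.871 = 4267.6 W.
I_in = P_in/V_in = 4267.6/220 = 19.4 A.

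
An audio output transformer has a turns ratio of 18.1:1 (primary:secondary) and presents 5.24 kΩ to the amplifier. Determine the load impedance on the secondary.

Z_s ≈ 16.0 Ω

Z_s = Z_p/(N_p/N_s)² = 5240/18.1² = 16.0 Ω.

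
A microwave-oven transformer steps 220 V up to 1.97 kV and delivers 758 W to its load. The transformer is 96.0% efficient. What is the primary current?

I_p ≈ 3.59 A

P_in = P_out/η = 758/0.960 = 789.58 W.
I_p = P_in/V_p = 789.58/220 = 3.59 A.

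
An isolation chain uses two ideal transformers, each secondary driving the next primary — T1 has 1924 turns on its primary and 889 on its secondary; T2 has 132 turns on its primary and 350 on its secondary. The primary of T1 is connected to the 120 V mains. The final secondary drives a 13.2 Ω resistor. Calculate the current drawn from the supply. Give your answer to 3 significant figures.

I_supply ≈ 13.6 A

After T1: V = 120.00 × 889/1924 = 55.447 V.
After T2: V = 55.447 × 350/132 = 147.02 V.
I_load = 147.02/13.2 = 11.138 A, so P_out = 147.02 × 11.138 = 1637.5 W.
All ideal ⇒ P_in = P_out, so I_supply = 1637.5/120 = 13.6 A.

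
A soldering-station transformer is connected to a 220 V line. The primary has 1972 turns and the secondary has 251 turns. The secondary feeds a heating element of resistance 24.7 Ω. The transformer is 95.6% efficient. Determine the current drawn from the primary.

V_s = 220 × 251/1972 = 28.002 V.
I_s = V_s/R = 28.002/24.7 = 1.1337 A.
P_out = V_s I_s = 28.002 × 1.1337 = 31.745 W.
P_in = P_out/η = 31.745/0.956 = 33.207 W.
I_p = P_in/V_p = 33.207/220 = 0.151 A.

I_p ≈ 0.151 A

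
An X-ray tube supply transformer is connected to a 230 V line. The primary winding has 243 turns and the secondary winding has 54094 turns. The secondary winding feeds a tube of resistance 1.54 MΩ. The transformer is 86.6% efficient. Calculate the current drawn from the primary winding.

V_s = 230 × 54094/243 = 51200 V.
I_s = V_s/R = 51200/(1.54×10^6) = 0.033247 A.
P_out = V_s I_s = 51200 × 0.033247 = 1702.2 W.
P_in = P_out/η = 1702.2/0.866 = 1965.6 W.
I_p = P_in/V_p = 1965.6/230 = 8.55 A.

I_p ≈ 8.55 A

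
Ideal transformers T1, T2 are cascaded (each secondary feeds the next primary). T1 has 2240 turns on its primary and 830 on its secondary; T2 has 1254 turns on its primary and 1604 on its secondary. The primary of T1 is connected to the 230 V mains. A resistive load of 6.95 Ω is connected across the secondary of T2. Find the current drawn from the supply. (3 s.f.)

After T1: V = 230.00 × 830/2240 = 85.223 V.
After T2: V = 85.223 × 1604/1254 = 109.01 V.
I_load = 109.01/6.95 = 15.685 A, so P_out = 109.01 × 15.685 = 1709.8 W.
All ideal ⇒ P_in = P_out, so I_supply = 1709.8/230 = 7.43 A.

I_supply ≈ 7.43 A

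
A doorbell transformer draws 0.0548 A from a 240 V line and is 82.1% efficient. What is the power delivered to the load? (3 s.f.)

P_out ≈ 10.8 W

P_in = V_p I_p = 240 × 0.0548 = 13.152 W.
P_out = η P_in = 0.821 × 13.152 = 10.8 W.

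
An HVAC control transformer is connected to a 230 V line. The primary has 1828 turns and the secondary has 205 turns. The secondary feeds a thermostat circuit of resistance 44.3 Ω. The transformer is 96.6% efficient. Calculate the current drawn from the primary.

I_p ≈ 0.0676 A

V_s = 230 × 205/1828 = 25.793 V.
I_s = V_s/R = 25.793/44.3 = 0.58224 A.
P_out = V_s I_s = 25.793 × 0.58224 = 15.018 W.
P_in = P_out/η = 15.018/0.966 = 15.546 W.
I_p = P_in/V_p = 15.546/230 = 0.0676 A.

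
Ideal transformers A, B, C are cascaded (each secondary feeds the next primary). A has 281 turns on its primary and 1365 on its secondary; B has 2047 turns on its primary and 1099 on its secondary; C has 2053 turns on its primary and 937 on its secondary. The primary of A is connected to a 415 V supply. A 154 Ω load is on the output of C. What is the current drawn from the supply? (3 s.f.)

I_supply ≈ 3.82 A

Secondary of A: V = 415.00 × 1365/281 = 2015.9 V.
Secondary of B: V = 2015.9 × 1099/2047 = 1082.3 V.
Secondary of C: V = 1082.3 × 937/2053 = 493.97 V.
I_load = 493.97/154 = 3.2076 A, so P_out = 493.97 × 3.2076 = 1584.5 W.
All ideal ⇒ P_in = P_out, so I_supply = 1584.5/415 = 3.82 A.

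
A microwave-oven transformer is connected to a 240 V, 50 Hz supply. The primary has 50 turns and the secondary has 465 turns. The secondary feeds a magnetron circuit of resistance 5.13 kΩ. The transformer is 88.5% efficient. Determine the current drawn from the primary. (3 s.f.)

V_s = 240 × 465/50 = 2232.0 V.
I_s = V_s/R = 2232.0/5130 = 0.43509 A.
P_out = V_s I_s = 2232.0 × 0.43509 = 971.12 W.
P_in = P_out/η = 971.12/0.885 = 1097.3 W.
I_p = P_in/V_p = 1097.3/240 = 4.57 A.

I_p ≈ 4.57 A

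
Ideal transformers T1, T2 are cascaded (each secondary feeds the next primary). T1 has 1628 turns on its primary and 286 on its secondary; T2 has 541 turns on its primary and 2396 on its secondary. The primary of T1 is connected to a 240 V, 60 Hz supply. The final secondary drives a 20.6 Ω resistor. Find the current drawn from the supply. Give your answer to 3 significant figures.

After T1: V = 240.00 × 286/1628 = 42.162 V.
After T2: V = 42.162 × 2396/541 = 186.73 V.
I_load = 186.73/20.6 = 9.0645 A, so P_out = 186.73 × 9.0645 = 1692.6 W.
All ideal ⇒ P_in = P_out, so I_supply = 1692.6/240 = 7.05 A.

I_supply ≈ 7.05 A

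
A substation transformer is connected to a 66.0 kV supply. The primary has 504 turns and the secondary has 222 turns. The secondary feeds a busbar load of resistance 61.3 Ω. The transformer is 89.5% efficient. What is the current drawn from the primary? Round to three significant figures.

I_p ≈ 233 A

V_s = 66000 × 222/504 = 29071 V.
I_s = V_s/R = 29071/61.3 = 474.25 A.
P_out = V_s I_s = 29071 × 474.25 = 1.3787×10^7 W.
P_in = P_out/η = 1.3787×10^7/0.895 = 1.5405×10^7 W.
I_p = P_in/V_p = 1.5405×10^7/66000 = 233 A.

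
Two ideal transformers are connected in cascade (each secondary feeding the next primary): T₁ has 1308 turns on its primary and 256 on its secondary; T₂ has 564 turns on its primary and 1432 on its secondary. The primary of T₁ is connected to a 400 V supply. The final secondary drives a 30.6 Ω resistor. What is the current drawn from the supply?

I_supply ≈ 3.23 A

After T₁: V = 400.00 × 256/1308 = 78.287 V.
After T₂: V = 78.287 × 1432/564 = 198.77 V.
I_load = 198.77/30.6 = 6.4958 A, so P_out = 198.77 × 6.4958 = 1291.2 W.
All ideal ⇒ P_in = P_out, so I_supply = 1291.2/400 = 3.23 A.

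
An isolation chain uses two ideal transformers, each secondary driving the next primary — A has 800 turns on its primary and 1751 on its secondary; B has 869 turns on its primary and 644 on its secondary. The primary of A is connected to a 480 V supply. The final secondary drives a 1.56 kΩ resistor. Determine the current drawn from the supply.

Secondary of A: V = 480.00 × 1751/800 = 1050.6 V.
Secondary of B: V = 1050.6 × 644/869 = 778.58 V.
I_load = 778.58/1560 = 0.49909 A, so P_out = 778.58 × 0.49909 = 388.58 W.
All ideal ⇒ P_in = P_out, so I_supply = 388.58/480 = 0.810 A.

I_supply ≈ 0.810 A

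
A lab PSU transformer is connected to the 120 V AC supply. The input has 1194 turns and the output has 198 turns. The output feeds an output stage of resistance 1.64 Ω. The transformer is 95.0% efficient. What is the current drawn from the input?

I_in ≈ 2.12 A

V_out = 120 × 198/1194 = 19.899 V.
I_out = V_out/R = 19.899/1.64 = 12.134 A.
P_out = V_out I_out = 19.899 × 12.134 = 241.46 W.
P_in = P_out/η = 241.46/0.950 = 254.17 W.
I_in = P_in/V_in = 254.17/120 = 2.12 A.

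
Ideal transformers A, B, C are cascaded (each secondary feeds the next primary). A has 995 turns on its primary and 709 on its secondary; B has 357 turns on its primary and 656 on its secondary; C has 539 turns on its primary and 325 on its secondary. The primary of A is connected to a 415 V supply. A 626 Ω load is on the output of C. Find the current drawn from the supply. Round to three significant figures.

I_supply ≈ 0.413 A

Secondary of A: V = 415.00 × 709/995 = 295.71 V.
Secondary of B: V = 295.71 × 656/357 = 543.38 V.
Secondary of C: V = 543.38 × 325/539 = 327.64 V.
I_load = 327.64/626 = 0.52339 A, so P_out = 327.64 × 0.52339 = 171.49 W.
All ideal ⇒ P_in = P_out, so I_supply = 171.49/415 = 0.413 A.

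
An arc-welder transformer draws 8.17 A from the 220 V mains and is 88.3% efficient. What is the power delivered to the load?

P_out ≈ 1590 W

P_in = V_in I_in = 220 × 8.17 = 1797.4 W.
P_out = η P_in = 0.883 × 1797.4 = 1590 W.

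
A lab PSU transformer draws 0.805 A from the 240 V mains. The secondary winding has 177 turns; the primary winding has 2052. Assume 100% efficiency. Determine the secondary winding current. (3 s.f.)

I_s ≈ 9.33 A

I_s/I_p = N_p/N_s, so I_s = 0.805 × 2052/177 = 9.33 A.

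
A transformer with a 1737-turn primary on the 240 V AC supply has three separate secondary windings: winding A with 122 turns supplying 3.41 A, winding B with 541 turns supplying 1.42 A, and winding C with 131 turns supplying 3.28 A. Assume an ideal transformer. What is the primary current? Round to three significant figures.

V_A = 240 × 122/1737 = 16.857 V; V_B = 240 × 541/1737 = 74.750 V; V_C = 240 × 131/1737 = 18.100 V.
P_out = V_A I_A + V_B I_B + V_C I_C = 16.857×3.41 + 74.750×1.42 + 18.100×3.28 = 57.481 + 106.14 + 59.369 = 222.99 W.
Ideal ⇒ P_in = P_out, so I_p = P_out/V_p = 222.99/240 = 0.929 A.

I_p ≈ 0.929 A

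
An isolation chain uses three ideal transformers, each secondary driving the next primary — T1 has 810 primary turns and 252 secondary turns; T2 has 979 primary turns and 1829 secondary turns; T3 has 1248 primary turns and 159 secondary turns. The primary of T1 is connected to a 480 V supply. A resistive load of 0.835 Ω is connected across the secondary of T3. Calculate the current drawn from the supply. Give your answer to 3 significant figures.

I_supply ≈ 3.15 A

After T1: V = 480.00 × 252/810 = 149.33 V.
After T2: V = 149.33 × 1829/979 = 278.99 V.
After T3: V = 278.99 × 159/1248 = 35.544 V.
I_load = 35.544/0.835 = 42.568 A, so P_out = 35.544 × 42.568 = 1513.1 W.
All ideal ⇒ P_in = P_out, so I_supply = 1513.1/480 = 3.15 A.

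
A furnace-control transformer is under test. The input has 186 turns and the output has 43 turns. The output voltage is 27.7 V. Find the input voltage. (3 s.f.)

V_in/V_out = N_in/N_out, so V_in = 27.7 × 186/43 = 120 V.

V_in ≈ 120 V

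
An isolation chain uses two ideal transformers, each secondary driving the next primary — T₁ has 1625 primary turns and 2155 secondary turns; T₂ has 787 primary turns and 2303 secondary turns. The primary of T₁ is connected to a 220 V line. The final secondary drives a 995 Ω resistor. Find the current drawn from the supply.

After T₁: V = 220.00 × 2155/1625 = 291.75 V.
After T₂: V = 291.75 × 2303/787 = 853.76 V.
I_load = 853.76/995 = 0.85805 A, so P_out = 853.76 × 0.85805 = 732.57 W.
All ideal ⇒ P_in = P_out, so I_supply = 732.57/220 = 3.33 A.

I_supply ≈ 3.33 A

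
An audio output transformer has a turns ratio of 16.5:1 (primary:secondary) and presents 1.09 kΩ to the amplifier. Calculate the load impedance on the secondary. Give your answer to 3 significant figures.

Z_s = Z_p/(N_p/N_s)² = 1090/16.5² = 4.00 Ω.

Z_s ≈ 4.00 Ω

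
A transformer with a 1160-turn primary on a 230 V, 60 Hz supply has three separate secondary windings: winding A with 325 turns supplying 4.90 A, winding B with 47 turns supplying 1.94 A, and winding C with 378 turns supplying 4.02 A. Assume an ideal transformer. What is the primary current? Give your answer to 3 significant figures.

V_A = 230 × 325/1160 = 64.440 V; V_B = 230 × 47/1160 = 9.3190 V; V_C = 230 × 378/1160 = 74.948 V.
P_out = V_A I_A + V_B I_B + V_C I_C = 64.440×4.90 + 9.3190×1.94 + 74.948×4.02 = 315.75 + 18.079 + 301.29 = 635.13 W.
Ideal ⇒ P_in = P_out, so I_p = P_out/V_p = 635.13/230 = 2.76 A.

I_p ≈ 2.76 A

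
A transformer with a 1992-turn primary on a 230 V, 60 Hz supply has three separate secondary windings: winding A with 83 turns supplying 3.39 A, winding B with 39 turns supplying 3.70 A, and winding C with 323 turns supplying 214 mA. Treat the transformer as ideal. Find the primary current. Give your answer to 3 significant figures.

I_p ≈ 0.248 A

V_A = 230 × 83/1992 = 9.5833 V; V_B = 230 × 39/1992 = 4.5030 V; V_C = 230 × 323/1992 = 37.294 V.
P_out = V_A I_A + V_B I_B + V_C I_C = 9.5833×3.39 + 4.5030×3.70 + 37.294×0.214 = 32.488 + 16.661 + 7.9810 = 57.130 W.
Ideal ⇒ P_in = P_out, so I_p = P_out/V_p = 57.130/230 = 0.248 A.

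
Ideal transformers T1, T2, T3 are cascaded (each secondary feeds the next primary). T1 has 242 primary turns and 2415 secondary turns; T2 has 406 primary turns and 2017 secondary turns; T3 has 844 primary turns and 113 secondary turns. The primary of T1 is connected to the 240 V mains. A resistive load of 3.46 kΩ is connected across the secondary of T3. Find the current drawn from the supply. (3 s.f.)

Secondary of T1: V = 240.00 × 2415/242 = 2395.0 V.
Secondary of T2: V = 2395.0 × 2017/406 = 11899 V.
Secondary of T3: V = 11899 × 113/844 = 1593.0 V.
I_load = 1593.0/3460 = 0.46042 A, so P_out = 1593.0 × 0.46042 = 733.47 W.
All ideal ⇒ P_in = P_out, so I_supply = 733.47/240 = 3.06 A.

I_supply ≈ 3.06 A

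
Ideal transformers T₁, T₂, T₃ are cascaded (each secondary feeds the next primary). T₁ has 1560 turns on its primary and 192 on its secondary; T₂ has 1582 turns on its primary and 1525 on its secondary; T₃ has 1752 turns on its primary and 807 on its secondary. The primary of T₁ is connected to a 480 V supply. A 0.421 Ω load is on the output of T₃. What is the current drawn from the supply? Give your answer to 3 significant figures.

Secondary of T₁: V = 480.00 × 192/1560 = 59.077 V.
Secondary of T₂: V = 59.077 × 1525/1582 = 56.948 V.
Secondary of T₃: V = 56.948 × 807/1752 = 26.231 V.
I_load = 26.231/0.421 = 62.307 A, so P_out = 26.231 × 62.307 = 1634.4 W.
All ideal ⇒ P_in = P_out, so I_supply = 1634.4/480 = 3.41 A.

I_supply ≈ 3.41 A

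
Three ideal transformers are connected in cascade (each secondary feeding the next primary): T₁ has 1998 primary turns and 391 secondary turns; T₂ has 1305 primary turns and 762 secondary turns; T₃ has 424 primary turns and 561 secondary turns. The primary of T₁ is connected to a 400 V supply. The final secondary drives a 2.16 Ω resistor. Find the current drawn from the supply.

After T₁: V = 400.00 × 391/1998 = 78.278 V.
After T₂: V = 78.278 × 762/1305 = 45.707 V.
After T₃: V = 45.707 × 561/424 = 60.476 V.
I_load = 60.476/2.16 = 27.998 A, so P_out = 60.476 × 27.998 = 1693.2 W.
All ideal ⇒ P_in = P_out, so I_supply = 1693.2/400 = 4.23 A.

I_supply ≈ 4.23 A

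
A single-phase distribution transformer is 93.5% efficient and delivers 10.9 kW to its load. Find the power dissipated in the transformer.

P_in = P_out/η = 10900/0.935 = 11657.8 W.
P_loss = P_in − P_out = 11657.8 − 10900 = 758 W.

P_loss ≈ 758 W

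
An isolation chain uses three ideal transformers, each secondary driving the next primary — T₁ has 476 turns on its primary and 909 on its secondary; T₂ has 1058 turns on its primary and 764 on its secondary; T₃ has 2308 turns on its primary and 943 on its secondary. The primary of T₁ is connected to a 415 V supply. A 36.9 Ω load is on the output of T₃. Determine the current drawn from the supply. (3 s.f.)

Secondary of T₁: V = 415.00 × 909/476 = 792.51 V.
Secondary of T₂: V = 792.51 × 764/1058 = 572.29 V.
Secondary of T₃: V = 572.29 × 943/2308 = 233.82 V.
I_load = 233.82/36.9 = 6.3367 A, so P_out = 233.82 × 6.3367 = 1481.7 W.
All ideal ⇒ P_in = P_out, so I_supply = 1481.7/415 = 3.57 A.

I_supply ≈ 3.57 A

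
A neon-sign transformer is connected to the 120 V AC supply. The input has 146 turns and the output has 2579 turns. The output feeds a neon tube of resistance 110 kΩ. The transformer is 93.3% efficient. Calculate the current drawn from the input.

I_in ≈ 0.365 A

V_out = 120 × 2579/146 = 2119.7 V.
I_out = V_out/R = 2119.7/110000 = 0.019270 A.
P_out = V_out I_out = 2119.7 × 0.019270 = 40.848 W.
P_in = P_out/η = 40.848/0.933 = 43.781 W.
I_in = P_in/V_in = 43.781/120 = 0.365 A.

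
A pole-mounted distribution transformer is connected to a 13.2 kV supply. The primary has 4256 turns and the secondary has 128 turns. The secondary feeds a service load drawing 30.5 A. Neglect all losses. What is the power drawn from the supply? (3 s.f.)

P ≈ 12100 W

I_p = I_s × N_s/N_p = 30.5 × 128/4256 = 0.91729 A.
P = V_p I_p = 13200 × 0.91729 = 12100 W.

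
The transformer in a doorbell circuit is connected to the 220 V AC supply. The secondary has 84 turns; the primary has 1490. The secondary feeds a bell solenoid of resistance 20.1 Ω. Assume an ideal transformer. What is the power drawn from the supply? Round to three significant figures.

P ≈ 7.65 W

V_s = V_p × N_s/N_p = 220 × 84/1490 = 12.403 V.
I_s = V_s/R = 12.403/20.1 = 0.61705 A.
I_p = I_s × N_s/N_p = 0.61705 × 84/1490 = 0.034787 A.
P = V_p I_p = 220 × 0.034787 = 7.65 W.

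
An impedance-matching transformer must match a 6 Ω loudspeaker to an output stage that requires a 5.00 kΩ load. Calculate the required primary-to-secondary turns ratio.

N_p/N_s ≈ 28.9

Z_p/Z_s = (N_p/N_s)², so N_p/N_s = √(5000/6) = √833 = 28.9.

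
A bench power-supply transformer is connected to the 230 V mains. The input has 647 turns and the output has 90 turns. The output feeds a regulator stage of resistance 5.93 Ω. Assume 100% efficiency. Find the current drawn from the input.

V_out = V_in × N_out/N_in = 230 × 90/647 = 31.994 V.
I_out = V_out/R = 31.994/5.93 = 5.3952 A.
For an ideal transformer I_in N_in = I_out N_out, so I_in = 5.3952 × 90/647 = 0.750 A.

I_in ≈ 0.750 A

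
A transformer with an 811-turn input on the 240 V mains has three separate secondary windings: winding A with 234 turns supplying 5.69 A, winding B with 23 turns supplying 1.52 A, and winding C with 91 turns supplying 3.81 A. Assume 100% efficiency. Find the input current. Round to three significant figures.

I_in ≈ 2.11 A

V_A = 240 × 234/811 = 69.248 V; V_B = 240 × 23/811 = 6.8064 V; V_C = 240 × 91/811 = 26.930 V.
P_out = V_A I_A + V_B I_B + V_C I_C = 69.248×5.69 + 6.8064×1.52 + 26.930×3.81 = 394.02 + 10.346 + 102.60 = 506.97 W.
Ideal ⇒ P_in = P_out, so I_in = P_out/V_in = 506.97/240 = 2.11 A.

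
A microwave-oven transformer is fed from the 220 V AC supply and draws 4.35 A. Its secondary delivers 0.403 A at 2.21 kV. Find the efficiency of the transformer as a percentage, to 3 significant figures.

P_in = 220 × 4.35 = 957.000 W.
P_out = 2210 × 0.403 = 890.630 W.
η = P_out/P_in = 890.630/957.000 = 0.931.

η ≈ 93.1%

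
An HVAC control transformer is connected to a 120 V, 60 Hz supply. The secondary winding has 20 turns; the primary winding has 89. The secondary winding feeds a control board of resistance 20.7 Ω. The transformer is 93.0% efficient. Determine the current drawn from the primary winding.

V_s = 120 × 20/89 = 26.966 V.
I_s = V_s/R = 26.966/20.7 = 1.3027 A.
P_out = V_s I_s = 26.966 × 1.3027 = 35.130 W.
P_in = P_out/η = 35.130/0.930 = 37.774 W.
I_p = P_in/V_p = 37.774/120 = 0.315 A.

I_p ≈ 0.315 A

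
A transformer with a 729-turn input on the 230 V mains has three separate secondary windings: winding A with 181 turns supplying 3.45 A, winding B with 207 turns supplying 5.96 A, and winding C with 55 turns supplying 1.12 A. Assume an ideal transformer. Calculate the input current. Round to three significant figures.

V_A = 230 × 181/729 = 57.106 V; V_B = 230 × 207/729 = 65.309 V; V_C = 230 × 55/729 = 17.353 V.
P_out = V_A I_A + V_B I_B + V_C I_C = 57.106×3.45 + 65.309×5.96 + 17.353×1.12 = 197.01 + 389.24 + 19.435 = 605.69 W.
Ideal ⇒ P_in = P_out, so I_in = P_out/V_in = 605.69/230 = 2.63 A.

I_in ≈ 2.63 A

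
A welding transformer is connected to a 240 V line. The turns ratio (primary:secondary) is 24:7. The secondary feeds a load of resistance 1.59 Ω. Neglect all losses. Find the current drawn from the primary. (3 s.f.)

V_s = V_p × N_s/N_p = 240 × 7/24 = 70.000 V.
I_s = V_s/R = 70.000/1.59 = 44.025 A.
For an ideal transformer I_p N_p = I_s N_s, so I_p = 44.025 × 7/24 = 12.8 A.

I_p ≈ 12.8 A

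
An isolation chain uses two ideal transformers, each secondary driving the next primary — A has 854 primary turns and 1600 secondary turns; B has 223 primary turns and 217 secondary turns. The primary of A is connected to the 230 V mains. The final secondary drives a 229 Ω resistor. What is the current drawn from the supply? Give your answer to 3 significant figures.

I_supply ≈ 3.34 A

Secondary of A: V = 230.00 × 1600/854 = 430.91 V.
Secondary of B: V = 430.91 × 217/223 = 419.32 V.
I_load = 419.32/229 = 1.8311 A, so P_out = 419.32 × 1.8311 = 767.81 W.
All ideal ⇒ P_in = P_out, so I_supply = 767.81/230 = 3.34 A.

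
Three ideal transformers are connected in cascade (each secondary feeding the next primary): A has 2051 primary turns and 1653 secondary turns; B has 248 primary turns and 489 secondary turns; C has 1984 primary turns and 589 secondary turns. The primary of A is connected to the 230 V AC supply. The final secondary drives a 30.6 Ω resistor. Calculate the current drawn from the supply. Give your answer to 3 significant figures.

I_supply ≈ 1.67 A

After A: V = 230.00 × 1653/2051 = 185.37 V.
After B: V = 185.37 × 489/248 = 365.50 V.
After C: V = 365.50 × 589/1984 = 108.51 V.
I_load = 108.51/30.6 = 3.5460 A, so P_out = 108.51 × 3.5460 = 384.78 W.
All ideal ⇒ P_in = P_out, so I_supply = 384.78/230 = 1.67 A.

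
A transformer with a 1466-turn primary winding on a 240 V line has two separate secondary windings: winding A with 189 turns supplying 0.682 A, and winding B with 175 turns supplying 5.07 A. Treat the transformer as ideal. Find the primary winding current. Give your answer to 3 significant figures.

I_p ≈ 0.693 A

V_A = 240 × 189/1466 = 30.941 V; V_B = 240 × 175/1466 = 28.649 V.
P_out = V_A I_A + V_B I_B = 30.941×0.682 + 28.649×5.07 = 21.102 + 145.25 = 166.35 W.
Ideal ⇒ P_in = P_out, so I_p = P_out/V_p = 166.35/240 = 0.693 A.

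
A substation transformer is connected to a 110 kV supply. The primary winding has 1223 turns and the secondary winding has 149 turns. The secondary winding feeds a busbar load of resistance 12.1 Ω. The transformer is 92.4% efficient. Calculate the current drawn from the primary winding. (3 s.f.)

I_p ≈ 146 A

V_s = 110000 × 149/1223 = 13401 V.
I_s = V_s/R = 13401/12.1 = 1107.6 A.
P_out = V_s I_s = 13401 × 1107.6 = 1.4843×10^7 W.
P_in = P_out/η = 1.4843×10^7/0.924 = 1.6064×10^7 W.
I_p = P_in/V_p = 1.6064×10^7/110000 = 146 A.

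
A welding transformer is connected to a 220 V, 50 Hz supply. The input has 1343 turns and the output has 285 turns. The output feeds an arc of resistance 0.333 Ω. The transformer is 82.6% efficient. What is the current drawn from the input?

V_out = 220 × 285/1343 = 46.687 V.
I_out = V_out/R = 46.687/0.333 = 140.20 A.
P_out = V_out I_out = 46.687 × 140.20 = 6545.4 W.
P_in = P_out/η = 6545.4/0.826 = 7924.3 W.
I_in = P_in/V_in = 7924.3/220 = 36.0 A.

I_in ≈ 36.0 A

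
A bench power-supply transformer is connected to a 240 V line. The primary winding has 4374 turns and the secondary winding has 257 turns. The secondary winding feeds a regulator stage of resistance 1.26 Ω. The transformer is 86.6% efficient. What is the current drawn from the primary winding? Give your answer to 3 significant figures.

V_s = 240 × 257/4374 = 14.102 V.
I_s = V_s/R = 14.102/1.26 = 11.192 A.
P_out = V_s I_s = 14.102 × 11.192 = 157.82 W.
P_in = P_out/η = 157.82/0.866 = 182.24 W.
I_p = P_in/V_p = 182.24/240 = 0.759 A.

I_p ≈ 0.759 A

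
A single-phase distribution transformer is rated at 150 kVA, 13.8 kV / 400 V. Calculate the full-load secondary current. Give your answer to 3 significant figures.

I_s = S/V_s = 150000/400 = 375 A.

I_s ≈ 375 A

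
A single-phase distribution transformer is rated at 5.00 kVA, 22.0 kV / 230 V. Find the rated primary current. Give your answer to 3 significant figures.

I_p ≈ 0.227 A

I_p = S/V_p = 5000/22000 = 0.227 A.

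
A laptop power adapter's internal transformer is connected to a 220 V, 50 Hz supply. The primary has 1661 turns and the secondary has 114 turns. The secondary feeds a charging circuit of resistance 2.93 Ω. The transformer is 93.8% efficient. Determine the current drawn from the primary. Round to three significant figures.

I_p ≈ 0.377 A

V_s = 220 × 114/1661 = 15.099 V.
I_s = V_s/R = 15.099/2.93 = 5.1534 A.
P_out = V_s I_s = 15.099 × 5.1534 = 77.812 W.
P_in = P_out/η = 77.812/0.938 = 82.956 W.
I_p = P_in/V_p = 82.956/220 = 0.377 A.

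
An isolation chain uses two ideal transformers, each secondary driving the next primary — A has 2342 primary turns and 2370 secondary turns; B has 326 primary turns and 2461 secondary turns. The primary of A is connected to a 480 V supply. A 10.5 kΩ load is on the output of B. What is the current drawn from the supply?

I_supply ≈ 2.67 A

After A: V = 480.00 × 2370/2342 = 485.74 V.
After B: V = 485.74 × 2461/326 = 3666.9 V.
I_load = 3666.9/10500 = 0.34923 A, so P_out = 3666.9 × 0.34923 = 1280.6 W.
All ideal ⇒ P_in = P_out, so I_supply = 1280.6/480 = 2.67 A.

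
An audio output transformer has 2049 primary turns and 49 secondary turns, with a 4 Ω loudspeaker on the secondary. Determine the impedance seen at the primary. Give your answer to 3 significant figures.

Z_p ≈ 6990 Ω

Z_p = (N_p/N_s)² × Z_s = (2049/49)² × 4 = 6990 Ω.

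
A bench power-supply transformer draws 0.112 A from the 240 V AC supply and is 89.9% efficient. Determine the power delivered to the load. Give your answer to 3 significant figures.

P_in = V_p I_p = 240 × 0.112 = 26.880 W.
P_out = η P_in = 0.899 × 26.880 = 24.2 W.

P_out ≈ 24.2 W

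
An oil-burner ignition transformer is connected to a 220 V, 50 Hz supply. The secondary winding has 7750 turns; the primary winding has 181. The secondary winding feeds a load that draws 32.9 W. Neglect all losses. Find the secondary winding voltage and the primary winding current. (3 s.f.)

V_s = V_p × N_s/N_p = 220 × 7750/181 = 9419.9 V.
I_s = P/V_s = 32.9/9419.9 = 0.0034926 A.
I_p = I_s × N_s/N_p = 0.0034926 × 7750/181 = 0.150 A.

V_s ≈ 9420 V, I_p ≈ 0.150 A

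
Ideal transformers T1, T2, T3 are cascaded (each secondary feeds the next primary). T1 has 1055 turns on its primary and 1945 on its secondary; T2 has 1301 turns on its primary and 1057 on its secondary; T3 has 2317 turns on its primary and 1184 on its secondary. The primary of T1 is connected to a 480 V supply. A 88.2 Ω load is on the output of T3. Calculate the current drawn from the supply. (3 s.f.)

Secondary of T1: V = 480.00 × 1945/1055 = 884.93 V.
Secondary of T2: V = 884.93 × 1057/1301 = 718.96 V.
Secondary of T3: V = 718.96 × 1184/2317 = 367.39 V.
I_load = 367.39/88.2 = 4.1655 A, so P_out = 367.39 × 4.1655 = 1530.4 W.
All ideal ⇒ P_in = P_out, so I_supply = 1530.4/480 = 3.19 A.

I_supply ≈ 3.19 A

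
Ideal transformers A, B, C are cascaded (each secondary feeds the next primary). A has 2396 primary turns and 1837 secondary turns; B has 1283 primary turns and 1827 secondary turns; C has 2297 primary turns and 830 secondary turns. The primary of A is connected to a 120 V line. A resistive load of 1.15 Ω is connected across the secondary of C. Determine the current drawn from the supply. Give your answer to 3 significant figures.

I_supply ≈ 16.2 A

After A: V = 120.00 × 1837/2396 = 92.003 V.
After B: V = 92.003 × 1827/1283 = 131.01 V.
After C: V = 131.01 × 830/2297 = 47.340 V.
I_load = 47.340/1.15 = 41.166 A, so P_out = 47.340 × 41.166 = 1948.8 W.
All ideal ⇒ P_in = P_out, so I_supply = 1948.8/120 = 16.2 A.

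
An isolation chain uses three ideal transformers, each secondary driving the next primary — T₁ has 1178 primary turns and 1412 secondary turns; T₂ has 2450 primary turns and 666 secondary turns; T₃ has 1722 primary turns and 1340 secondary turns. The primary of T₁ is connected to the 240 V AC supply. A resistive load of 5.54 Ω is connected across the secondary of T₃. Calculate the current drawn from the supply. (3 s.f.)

I_supply ≈ 2.79 A

Secondary of T₁: V = 240.00 × 1412/1178 = 287.67 V.
Secondary of T₂: V = 287.67 × 666/2450 = 78.200 V.
Secondary of T₃: V = 78.200 × 1340/1722 = 60.853 V.
I_load = 60.853/5.54 = 10.984 A, so P_out = 60.853 × 10.984 = 668.42 W.
All ideal ⇒ P_in = P_out, so I_supply = 668.42/240 = 2.79 A.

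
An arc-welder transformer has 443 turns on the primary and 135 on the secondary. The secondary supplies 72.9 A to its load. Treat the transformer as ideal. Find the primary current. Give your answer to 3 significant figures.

I_p ≈ 22.2 A

For an ideal transformer I_p/I_s = N_s/N_p, so I_p = 72.9 × 135/443 = 22.2 A.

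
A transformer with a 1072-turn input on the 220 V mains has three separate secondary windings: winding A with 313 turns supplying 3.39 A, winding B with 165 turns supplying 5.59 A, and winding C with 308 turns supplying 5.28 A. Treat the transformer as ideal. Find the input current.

V_A = 220 × 313/1072 = 64.235 V; V_B = 220 × 165/1072 = 33.862 V; V_C = 220 × 308/1072 = 63.209 V.
P_out = V_A I_A + V_B I_B + V_C I_C = 64.235×3.39 + 33.862×5.59 + 63.209×5.28 = 217.76 + 189.29 + 333.74 = 740.79 W.
Ideal ⇒ P_in = P_out, so I_in = P_out/V_in = 740.79/220 = 3.37 A.

I_in ≈ 3.37 A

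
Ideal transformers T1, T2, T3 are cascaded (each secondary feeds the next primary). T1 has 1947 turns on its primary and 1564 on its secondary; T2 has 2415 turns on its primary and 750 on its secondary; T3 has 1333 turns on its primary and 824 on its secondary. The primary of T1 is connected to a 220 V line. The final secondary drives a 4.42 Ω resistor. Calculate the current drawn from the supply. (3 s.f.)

After T1: V = 220.00 × 1564/1947 = 176.72 V.
After T2: V = 176.72 × 750/2415 = 54.883 V.
After T3: V = 54.883 × 824/1333 = 33.926 V.
I_load = 33.926/4.42 = 7.6756 A, so P_out = 33.926 × 7.6756 = 260.40 W.
All ideal ⇒ P_in = P_out, so I_supply = 260.40/220 = 1.18 A.

I_supply ≈ 1.18 A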